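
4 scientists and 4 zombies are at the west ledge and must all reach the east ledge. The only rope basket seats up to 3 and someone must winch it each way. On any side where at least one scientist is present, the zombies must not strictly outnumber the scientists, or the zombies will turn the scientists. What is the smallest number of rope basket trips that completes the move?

Counting alone: each trip to the east ledge takes at most 3 across and each return brings at least 1 back, so after t trips out (and t−1 returns) at most 3t − (t−1) of the 8 are across; that first reaches 8 at t = 4, so at least 7 crossings are needed.
The safety rule pushes this higher. Following every safe sequence of crossings, the most of the 8 that can be at the east ledge as the rope basket arrives there on crossing 7 is 7 — never all 8.
So no plan with fewer than 9 crossings exists, and this one achieves 9:
1. 2 zombies → the east ledge.  (the west ledge: 4S 2Z; the east ledge: 0S 2Z)
2. 1 zombie ← the west ledge.  (the west ledge: 4S 3Z; the east ledge: 0S 1Z)
3. 3 zombies → the east ledge.  (the west ledge: 4S 0Z; the east ledge: 0S 4Z)
4. 1 zombie ← the west ledge.  (the west ledge: 4S 1Z; the east ledge: 0S 3Z)
5. 3 scientists → the east ledge.  (the west ledge: 1S 1Z; the east ledge: 3S 3Z)
6. 1 scientist and 1 zombie ← the west ledge.  (the west ledge: 2S 2Z; the east ledge: 2S 2Z)
7. 2 scientists → the east ledge.  (the west ledge: 0S 2Z; the east ledge: 4S 2Z)
8. 1 zombie ← the west ledge.  (the west ledge: 0S 3Z; the east ledge: 4S 1Z)
9. 3 zombies → the east ledge.  (the west ledge: 0S 0Z; the east ledge: 4S 4Z)

9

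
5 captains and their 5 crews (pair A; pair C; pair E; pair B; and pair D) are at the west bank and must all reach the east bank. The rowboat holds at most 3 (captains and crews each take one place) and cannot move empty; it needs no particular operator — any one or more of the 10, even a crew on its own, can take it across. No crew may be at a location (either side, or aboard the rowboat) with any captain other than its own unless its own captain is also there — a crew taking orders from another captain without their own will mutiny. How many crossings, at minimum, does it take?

11

Counting alone: each trip to the east bank takes at most 3 across and each return brings at least 1 back, so after t trips out (and t−1 returns) at most 3t − (t−1) of the 10 are across; that first reaches 10 at t = 5, so at least 9 crossings are needed.
The safety rule pushes this higher. Following every safe sequence of crossings, the most of the 10 that can be at the east bank as the rowboat arrives there on crossing 9 is 9 — never all 10.
So no plan with fewer than 11 crossings exists, and this one achieves 11:
1. captain A and crew A cross → the east bank.
2. captain A crosses ← the west bank.
3. crew B, crew C, and crew E cross → the east bank.
4. crew A crosses ← the west bank.
5. captain B, captain C, and captain E cross → the east bank.
6. captain C and crew C cross ← the west bank.
7. captain A, captain C, and captain D cross → the east bank.
8. crew E crosses ← the west bank.
9. crew A and crew C cross → the east bank.
10. crew A crosses ← the west bank.
11. crew A, crew D, and crew E cross → the east bank.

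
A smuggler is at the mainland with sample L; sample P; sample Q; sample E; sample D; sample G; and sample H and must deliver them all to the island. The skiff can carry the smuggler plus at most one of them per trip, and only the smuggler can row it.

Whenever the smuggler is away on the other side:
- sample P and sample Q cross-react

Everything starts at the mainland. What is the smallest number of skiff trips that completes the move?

Counting alone: the smuggler can take at most 1 across per trip to the island, so moving all 7 needs at least 7 loaded trips out, with a return between consecutive ones — at least 13 crossings.
The plan below uses exactly 13 crossings, so it is optimal:
1. Smuggler goes to the island with sample P.  [the mainland: sample D, sample E, sample G, sample H, sample L, sample Q | the island: sample P]
2. Smuggler goes back to the mainland alone.  [the mainland: sample D, sample E, sample G, sample H, sample L, sample Q | the island: sample P]
3. Smuggler goes to the island with sample L.  [the mainland: sample D, sample E, sample G, sample H, sample Q | the island: sample L, sample P]
4. Smuggler goes back to the mainland alone.  [the mainland: sample D, sample E, sample G, sample H, sample Q | the island: sample L, sample P]
5. Smuggler goes to the island with sample E.  [the mainland: sample D, sample G, sample H, sample Q | the island: sample E, sample L, sample P]
6. Smuggler goes back to the mainland alone.  [the mainland: sample D, sample G, sample H, sample Q | the island: sample E, sample L, sample P]
7. Smuggler goes to the island with sample D.  [the mainland: sample G, sample H, sample Q | the island: sample D, sample E, sample L, sample P]
8. Smuggler goes back to the mainland alone.  [the mainland: sample G, sample H, sample Q | the island: sample D, sample E, sample L, sample P]
9. Smuggler goes to the island with sample G.  [the mainland: sample H, sample Q | the island: sample D, sample E, sample G, sample L, sample P]
10. Smuggler goes back to the mainland alone.  [the mainland: sample H, sample Q | the island: sample D, sample E, sample G, sample L, sample P]
11. Smuggler goes to the island with sample H.  [the mainland: sample Q | the island: sample D, sample E, sample G, sample H, sample L, sample P]
12. Smuggler goes back to the mainland alone.  [the mainland: sample Q | the island: sample D, sample E, sample G, sample H, sample L, sample P]
13. Smuggler goes to the island with sample Q.  [the mainland: — | the island: sample D, sample E, sample G, sample H, sample L, sample P, sample Q]

13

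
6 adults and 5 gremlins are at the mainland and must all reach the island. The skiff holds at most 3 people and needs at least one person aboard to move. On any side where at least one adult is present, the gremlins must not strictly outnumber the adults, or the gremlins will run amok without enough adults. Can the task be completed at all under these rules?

Yes

1. 3 gremlins → the island.  (the mainland: 6A 2G; the island: 0A 3G)
2. 1 gremlin ← the mainland.  (the mainland: 6A 3G; the island: 0A 2G)
3. 3 adults → the island.  (the mainland: 3A 3G; the island: 3A 2G)
4. 1 adult ← the mainland.  (the mainland: 4A 3G; the island: 2A 2G)
5. 2 adults and 1 gremlin → the island.  (the mainland: 2A 2G; the island: 4A 3G)
6. 1 adult ← the mainland.  (the mainland: 3A 2G; the island: 3A 3G)
7. 2 adults and 1 gremlin → the island.  (the mainland: 1A 1G; the island: 5A 4G)
8. 1 adult ← the mainland.  (the mainland: 2A 1G; the island: 4A 4G)
9. 2 adults and 1 gremlin → the island.  (the mainland: 0A 0G; the island: 6A 5G)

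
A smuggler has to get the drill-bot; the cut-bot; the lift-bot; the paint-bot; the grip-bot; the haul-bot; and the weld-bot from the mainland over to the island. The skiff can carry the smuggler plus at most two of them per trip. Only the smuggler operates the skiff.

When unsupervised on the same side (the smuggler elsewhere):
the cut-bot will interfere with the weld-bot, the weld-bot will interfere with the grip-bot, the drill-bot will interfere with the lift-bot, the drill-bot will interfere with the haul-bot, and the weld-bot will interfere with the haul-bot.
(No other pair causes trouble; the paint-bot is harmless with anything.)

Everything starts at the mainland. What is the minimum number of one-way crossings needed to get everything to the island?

9

Counting alone: the smuggler can take at most 2 across per trip to the island, so moving all 7 needs at least 4 loaded trips out, with a return between consecutive ones — at least 7 crossings.
The safety rule pushes this higher. Following every safe sequence of crossings, the most of the 7 that can be at the island as the skiff arrives there on crossing 7 is 6 — never all 7.
So no plan with fewer than 9 crossings exists, and this one achieves 9:
1. Smuggler goes to the island with the drill-bot and the weld-bot.  [the mainland: the cut-bot, the grip-bot, the haul-bot, the lift-bot, the paint-bot | the island: the drill-bot, the weld-bot]
2. Smuggler goes back to the mainland alone.  [the mainland: the cut-bot, the grip-bot, the haul-bot, the lift-bot, the paint-bot | the island: the drill-bot, the weld-bot]
3. Smuggler goes to the island with the cut-bot.  [the mainland: the grip-bot, the haul-bot, the lift-bot, the paint-bot | the island: the cut-bot, the drill-bot, the weld-bot]
4. Smuggler goes back to the mainland with the weld-bot.  [the mainland: the grip-bot, the haul-bot, the lift-bot, the paint-bot, the weld-bot | the island: the cut-bot, the drill-bot]
5. Smuggler goes to the island with the grip-bot and the haul-bot.  [the mainland: the lift-bot, the paint-bot, the weld-bot | the island: the cut-bot, the drill-bot, the grip-bot, the haul-bot]
6. Smuggler goes back to the mainland with the drill-bot.  [the mainland: the drill-bot, the lift-bot, the paint-bot, the weld-bot | the island: the cut-bot, the grip-bot, the haul-bot]
7. Smuggler goes to the island with the lift-bot and the paint-bot.  [the mainland: the drill-bot, the weld-bot | the island: the cut-bot, the grip-bot, the haul-bot, the lift-bot, the paint-bot]
8. Smuggler goes back to the mainland alone.  [the mainland: the drill-bot, the weld-bot | the island: the cut-bot, the grip-bot, the haul-bot, the lift-bot, the paint-bot]
9. Smuggler goes to the island with the drill-bot and the weld-bot.  [the mainland: — | the island: the cut-bot, the drill-bot, the grip-bot, the haul-bot, the lift-bot, the paint-bot, the weld-bot]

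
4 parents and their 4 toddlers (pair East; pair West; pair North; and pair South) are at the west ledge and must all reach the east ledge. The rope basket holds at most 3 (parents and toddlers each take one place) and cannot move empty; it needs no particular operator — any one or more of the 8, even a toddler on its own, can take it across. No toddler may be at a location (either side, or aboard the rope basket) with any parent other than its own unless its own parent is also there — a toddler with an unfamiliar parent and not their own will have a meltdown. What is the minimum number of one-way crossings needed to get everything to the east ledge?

9

Counting alone: each trip to the east ledge takes at most 3 across and each return brings at least 1 back, so after t trips out (and t−1 returns) at most 3t − (t−1) of the 8 are across; that first reaches 8 at t = 4, so at least 7 crossings are needed.
The safety rule pushes this higher. Following every safe sequence of crossings, the most of the 8 that can be at the east ledge as the rope basket arrives there on crossing 7 is 7 — never all 8.
So no plan with fewer than 9 crossings exists, and this one achieves 9:
1. parent East and toddler East cross → the east ledge.
2. parent East crosses ← the west ledge.
3. parent East, parent West, and toddler West cross → the east ledge.
4. parent East and toddler East cross ← the west ledge.
5. parent East, parent North, and parent South cross → the east ledge.
6. toddler West crosses ← the west ledge.
7. toddler East and toddler West cross → the east ledge.
8. toddler East crosses ← the west ledge.
9. toddler East, toddler North, and toddler South cross → the east ledge.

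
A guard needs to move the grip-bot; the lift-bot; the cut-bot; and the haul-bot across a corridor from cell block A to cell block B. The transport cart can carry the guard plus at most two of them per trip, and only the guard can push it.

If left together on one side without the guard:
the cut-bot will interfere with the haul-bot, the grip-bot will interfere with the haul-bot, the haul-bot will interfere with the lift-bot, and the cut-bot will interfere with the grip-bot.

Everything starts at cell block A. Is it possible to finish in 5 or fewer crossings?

Yes — this plan uses 5 crossings (≤ 5):
1. Guard goes to cell block B with the grip-bot and the haul-bot.  [cell block A: the cut-bot, the lift-bot | cell block B: the grip-bot, the haul-bot]
2. Guard goes back to cell block A with the grip-bot.  [cell block A: the cut-bot, the grip-bot, the lift-bot | cell block B: the haul-bot]
3. Guard goes to cell block B with the grip-bot and the lift-bot.  [cell block A: the cut-bot | cell block B: the grip-bot, the haul-bot, the lift-bot]
4. Guard goes back to cell block A with the haul-bot.  [cell block A: the cut-bot, the haul-bot | cell block B: the grip-bot, the lift-bot]
5. Guard goes to cell block B with the cut-bot and the haul-bot.  [cell block A: — | cell block B: the cut-bot, the grip-bot, the haul-bot, the lift-bot]

Yes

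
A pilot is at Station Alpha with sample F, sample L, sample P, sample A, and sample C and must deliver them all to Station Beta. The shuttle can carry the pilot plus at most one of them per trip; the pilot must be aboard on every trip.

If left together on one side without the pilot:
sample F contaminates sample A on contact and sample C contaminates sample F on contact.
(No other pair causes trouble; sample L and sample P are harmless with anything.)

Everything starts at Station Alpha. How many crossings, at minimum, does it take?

11

Counting alone: the pilot can take at most 1 across per trip to Station Beta, so moving all 5 needs at least 5 loaded trips out, with a return between consecutive ones — at least 9 crossings.
The safety rule pushes this higher. Following every safe sequence of crossings, the most of the 5 that can be at Station Beta as the shuttle arrives there on crossing 9 is 4 — never all 5.
So no plan with fewer than 11 crossings exists, and this one achieves 11:
1. Pilot goes to Station Beta with sample F.
2. Pilot goes back to Station Alpha alone.
3. Pilot goes to Station Beta with sample L.
4. Pilot goes back to Station Alpha alone.
5. Pilot goes to Station Beta with sample P.
6. Pilot goes back to Station Alpha alone.
7. Pilot goes to Station Beta with sample A.
8. Pilot goes back to Station Alpha with sample F.
9. Pilot goes to Station Beta with sample C.
10. Pilot goes back to Station Alpha alone.
11. Pilot goes to Station Beta with sample F.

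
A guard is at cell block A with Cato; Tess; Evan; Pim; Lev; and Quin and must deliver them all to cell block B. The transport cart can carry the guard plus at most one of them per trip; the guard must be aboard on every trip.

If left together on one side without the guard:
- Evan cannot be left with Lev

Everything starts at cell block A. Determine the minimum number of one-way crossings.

11

Counting alone: the guard can take at most 1 across per trip to cell block B, so moving all 6 needs at least 6 loaded trips out, with a return between consecutive ones — at least 11 crossings.
The plan below uses exactly 11 crossings, so it is optimal:
1. Guard goes to cell block B with Evan.
2. Guard goes back to cell block A alone.
3. Guard goes to cell block B with Cato.
4. Guard goes back to cell block A alone.
5. Guard goes to cell block B with Tess.
6. Guard goes back to cell block A alone.
7. Guard goes to cell block B with Pim.
8. Guard goes back to cell block A alone.
9. Guard goes to cell block B with Quin.
10. Guard goes back to cell block A alone.
11. Guard goes to cell block B with Lev.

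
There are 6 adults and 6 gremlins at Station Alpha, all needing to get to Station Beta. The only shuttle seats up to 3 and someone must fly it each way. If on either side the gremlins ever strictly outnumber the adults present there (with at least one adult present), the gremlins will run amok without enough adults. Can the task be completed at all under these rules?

Following every safe sequence of crossings from the start, the most of the 12 that can be at Station Beta as the shuttle arrives there on crossings 1, 3, 5 is 3, 5, 6 respectively; the best ever achieved is 6 of 12.
From crossing 7 on, no configuration arises that was not already reachable earlier: only 17 distinct safe configurations (who is on which side, and where the shuttle is) can ever be reached, none of them has everyone across, and every continuation just revisits them. They are: 0 adults + 0 gremlins across (shuttle back at the start); 0 adults + 1 gremlin across (shuttle there); 0 adults + 1 gremlin across (shuttle back at the start); 0 adults + 2 gremlins across (shuttle there); 0 adults + 2 gremlins across (shuttle back at the start); 0 adults + 3 gremlins across (shuttle there); 0 adults + 3 gremlins across (shuttle back at the start); 0 adults + 4 gremlins across (shuttle there); 0 adults + 4 gremlins across (shuttle back at the start); 0 adults + 5 gremlins across (shuttle there); 0 adults + 5 gremlins across (shuttle back at the start); 0 adults + 6 gremlins across (shuttle there); 1 adult + 1 gremlin across (shuttle there); 1 adult + 1 gremlin across (shuttle back at the start); 2 adults + 2 gremlins across (shuttle there); 2 adults + 2 gremlins across (shuttle back at the start); 3 adults + 3 gremlins across (shuttle there). So no valid plan exists.

No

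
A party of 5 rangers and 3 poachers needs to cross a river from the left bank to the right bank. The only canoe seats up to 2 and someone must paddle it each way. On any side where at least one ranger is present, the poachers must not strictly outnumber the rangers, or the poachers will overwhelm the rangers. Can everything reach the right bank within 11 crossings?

Counting alone: each trip to the right bank takes at most 2 across and each return brings at least 1 back, so after t trips out (and t−1 returns) at most 2t − (t−1) of the 8 are across; that first reaches 8 at t = 7, so at least 13 crossings are needed.
Since 11 < 13, 11 crossings cannot be enough. (The shortest complete plan in fact takes 13:)
1. 2 poachers → the right bank.  (the left bank: 5R 1P; the right bank: 0R 2P)
2. 1 poacher ← the left bank.  (the left bank: 5R 2P; the right bank: 0R 1P)
3. 2 poachers → the right bank.  (the left bank: 5R 0P; the right bank: 0R 3P)
4. 1 poacher ← the left bank.  (the left bank: 5R 1P; the right bank: 0R 2P)
5. 2 rangers → the right bank.  (the left bank: 3R 1P; the right bank: 2R 2P)
6. 1 poacher ← the left bank.  (the left bank: 3R 2P; the right bank: 2R 1P)
7. 1 ranger and 1 poacher → the right bank.  (the left bank: 2R 1P; the right bank: 3R 2P)
8. 1 poacher ← the left bank.  (the left bank: 2R 2P; the right bank: 3R 1P)
9. 2 poachers → the right bank.  (the left bank: 2R 0P; the right bank: 3R 3P)
10. 1 poacher ← the left bank.  (the left bank: 2R 1P; the right bank: 3R 2P)
11. 1 ranger and 1 poacher → the right bank.  (the left bank: 1R 0P; the right bank: 4R 3P)
12. 1 poacher ← the left bank.  (the left bank: 1R 1P; the right bank: 4R 2P)
13. 1 ranger and 1 poacher → the right bank.  (the left bank: 0R 0P; the right bank: 5R 3P)

No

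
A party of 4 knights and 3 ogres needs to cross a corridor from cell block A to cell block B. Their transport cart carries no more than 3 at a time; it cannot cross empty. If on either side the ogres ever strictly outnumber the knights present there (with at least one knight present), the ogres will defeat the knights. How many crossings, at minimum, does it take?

Counting alone: each trip to cell block B takes at most 3 across and each return brings at least 1 back, so after t trips out (and t−1 returns) at most 3t − (t−1) of the 7 are across; that first reaches 7 at t = 3, so at least 5 crossings are needed.
The plan below uses exactly 5 crossings, so it is optimal:
1. 3 ogres → cell block B.  (cell block A: 4K 0O; cell block B: 0K 3O)
2. 1 ogre ← cell block A.  (cell block A: 4K 1O; cell block B: 0K 2O)
3. 3 knights → cell block B.  (cell block A: 1K 1O; cell block B: 3K 2O)
4. 1 knight ← cell block A.  (cell block A: 2K 1O; cell block B: 2K 2O)
5. 2 knights and 1 ogre → cell block B.  (cell block A: 0K 0O; cell block B: 4K 3O)

5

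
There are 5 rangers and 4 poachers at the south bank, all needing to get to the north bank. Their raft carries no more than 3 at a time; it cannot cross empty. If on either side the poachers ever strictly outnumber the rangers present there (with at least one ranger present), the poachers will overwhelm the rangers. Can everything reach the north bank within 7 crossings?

Yes

Yes — this plan uses 7 crossings (≤ 7):
1. 3 poachers → the north bank.  (the south bank: 5R 1P; the north bank: 0R 3P)
2. 1 poacher ← the south bank.  (the south bank: 5R 2P; the north bank: 0R 2P)
3. 3 rangers → the north bank.  (the south bank: 2R 2P; the north bank: 3R 2P)
4. 1 ranger ← the south bank.  (the south bank: 3R 2P; the north bank: 2R 2P)
5. 2 rangers and 1 poacher → the north bank.  (the south bank: 1R 1P; the north bank: 4R 3P)
6. 1 ranger ← the south bank.  (the south bank: 2R 1P; the north bank: 3R 3P)
7. 2 rangers and 1 poacher → the north bank.  (the south bank: 0R 0P; the north bank: 5R 4P)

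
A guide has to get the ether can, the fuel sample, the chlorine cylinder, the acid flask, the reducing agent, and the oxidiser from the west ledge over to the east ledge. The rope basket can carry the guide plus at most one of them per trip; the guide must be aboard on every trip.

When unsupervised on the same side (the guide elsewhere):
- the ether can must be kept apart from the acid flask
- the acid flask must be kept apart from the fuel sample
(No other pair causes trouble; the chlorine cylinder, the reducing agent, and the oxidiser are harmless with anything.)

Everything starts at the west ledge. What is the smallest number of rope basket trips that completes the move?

Counting alone: the guide can take at most 1 across per trip to the east ledge, so moving all 6 needs at least 6 loaded trips out, with a return between consecutive ones — at least 11 crossings.
The safety rule pushes this higher. Following every safe sequence of crossings, the most of the 6 that can be at the east ledge as the rope basket arrives there on crossing 11 is 5 — never all 6.
So no plan with fewer than 13 crossings exists, and this one achieves 13:
1. Guide goes to the east ledge with the acid flask.
2. Guide goes back to the west ledge alone.
3. Guide goes to the east ledge with the ether can.
4. Guide goes back to the west ledge with the acid flask.
5. Guide goes to the east ledge with the fuel sample.
6. Guide goes back to the west ledge alone.
7. Guide goes to the east ledge with the chlorine cylinder.
8. Guide goes back to the west ledge alone.
9. Guide goes to the east ledge with the reducing agent.
10. Guide goes back to the west ledge alone.
11. Guide goes to the east ledge with the oxidiser.
12. Guide goes back to the west ledge alone.
13. Guide goes to the east ledge with the acid flask.

13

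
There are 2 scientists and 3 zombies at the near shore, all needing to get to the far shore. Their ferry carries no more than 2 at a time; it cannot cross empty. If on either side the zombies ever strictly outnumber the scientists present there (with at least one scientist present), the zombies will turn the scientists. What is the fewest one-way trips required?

impossible

The zombies already outnumber the scientists at the near shore before anyone moves, so the starting position itself is disallowed.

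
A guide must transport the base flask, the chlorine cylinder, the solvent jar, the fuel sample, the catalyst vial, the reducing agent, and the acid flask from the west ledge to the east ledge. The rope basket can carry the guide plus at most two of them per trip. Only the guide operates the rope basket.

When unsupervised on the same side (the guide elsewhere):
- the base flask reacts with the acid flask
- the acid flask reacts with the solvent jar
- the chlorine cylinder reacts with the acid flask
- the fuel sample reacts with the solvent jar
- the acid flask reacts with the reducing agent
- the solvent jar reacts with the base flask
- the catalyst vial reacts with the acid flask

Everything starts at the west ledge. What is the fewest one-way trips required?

11

Counting alone: the guide can take at most 2 across per trip to the east ledge, so moving all 7 needs at least 4 loaded trips out, with a return between consecutive ones — at least 7 crossings.
The safety rule pushes this higher. Following every safe sequence of crossings, the most of the 7 that can be at the east ledge as the rope basket arrives there on crossings 7, 9 is 5, 6 respectively — never all 7.
So no plan with fewer than 11 crossings exists, and this one achieves 11:
1. Guide goes to the east ledge with the acid flask and the solvent jar.  [the west ledge: the base flask, the catalyst vial, the chlorine cylinder, the fuel sample, the reducing agent | the east ledge: the acid flask, the solvent jar]
2. Guide goes back to the west ledge with the solvent jar.  [the west ledge: the base flask, the catalyst vial, the chlorine cylinder, the fuel sample, the reducing agent, the solvent jar | the east ledge: the acid flask]
3. Guide goes to the east ledge with the base flask and the fuel sample.  [the west ledge: the catalyst vial, the chlorine cylinder, the reducing agent, the solvent jar | the east ledge: the acid flask, the base flask, the fuel sample]
4. Guide goes back to the west ledge with the base flask.  [the west ledge: the base flask, the catalyst vial, the chlorine cylinder, the reducing agent, the solvent jar | the east ledge: the acid flask, the fuel sample]
5. Guide goes to the east ledge with the base flask and the chlorine cylinder.  [the west ledge: the catalyst vial, the reducing agent, the solvent jar | the east ledge: the acid flask, the base flask, the chlorine cylinder, the fuel sample]
6. Guide goes back to the west ledge with the acid flask.  [the west ledge: the acid flask, the catalyst vial, the reducing agent, the solvent jar | the east ledge: the base flask, the chlorine cylinder, the fuel sample]
7. Guide goes to the east ledge with the acid flask and the catalyst vial.  [the west ledge: the reducing agent, the solvent jar | the east ledge: the acid flask, the base flask, the catalyst vial, the chlorine cylinder, the fuel sample]
8. Guide goes back to the west ledge with the acid flask.  [the west ledge: the acid flask, the reducing agent, the solvent jar | the east ledge: the base flask, the catalyst vial, the chlorine cylinder, the fuel sample]
9. Guide goes to the east ledge with the reducing agent and the solvent jar.  [the west ledge: the acid flask | the east ledge: the base flask, the catalyst vial, the chlorine cylinder, the fuel sample, the reducing agent, the solvent jar]
10. Guide goes back to the west ledge with the solvent jar.  [the west ledge: the acid flask, the solvent jar | the east ledge: the base flask, the catalyst vial, the chlorine cylinder, the fuel sample, the reducing agent]
11. Guide goes to the east ledge with the acid flask and the solvent jar.  [the west ledge: — | the east ledge: the acid flask, the base flask, the catalyst vial, the chlorine cylinder, the fuel sample, the reducing agent, the solvent jar]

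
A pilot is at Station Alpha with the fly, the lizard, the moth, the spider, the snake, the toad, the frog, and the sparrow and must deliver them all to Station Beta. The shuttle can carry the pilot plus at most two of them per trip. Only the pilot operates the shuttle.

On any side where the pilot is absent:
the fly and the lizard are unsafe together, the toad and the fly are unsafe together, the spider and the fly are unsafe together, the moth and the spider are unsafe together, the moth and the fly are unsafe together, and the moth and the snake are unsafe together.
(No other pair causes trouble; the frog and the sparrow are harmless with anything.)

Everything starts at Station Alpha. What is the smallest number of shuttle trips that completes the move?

13

Counting alone: the pilot can take at most 2 across per trip to Station Beta, so moving all 8 needs at least 4 loaded trips out, with a return between consecutive ones — at least 7 crossings.
The safety rule pushes this higher. Following every safe sequence of crossings, the most of the 8 that can be at Station Beta as the shuttle arrives there on crossings 7, 9, 11 is 5, 6, 7 respectively — never all 8.
So no plan with fewer than 13 crossings exists, and this one achieves 13:
1. Pilot goes to Station Beta with the fly and the moth.
2. Pilot goes back to Station Alpha with the fly.
3. Pilot goes to Station Beta with the fly and the lizard.
4. Pilot goes back to Station Alpha with the fly.
5. Pilot goes to Station Beta with the fly and the toad.
6. Pilot goes back to Station Alpha with the fly.
7. Pilot goes to Station Beta with the fly and the frog.
8. Pilot goes back to Station Alpha with the fly.
9. Pilot goes to Station Beta with the fly and the sparrow.
10. Pilot goes back to Station Alpha with the fly.
11. Pilot goes to Station Beta with the snake and the spider.
12. Pilot goes back to Station Alpha with the moth.
13. Pilot goes to Station Beta with the fly and the moth.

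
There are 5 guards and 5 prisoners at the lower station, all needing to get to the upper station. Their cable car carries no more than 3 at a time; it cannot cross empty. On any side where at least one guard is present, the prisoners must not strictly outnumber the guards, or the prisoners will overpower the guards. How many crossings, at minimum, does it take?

Counting alone: each trip to the upper station takes at most 3 across and each return brings at least 1 back, so after t trips out (and t−1 returns) at most 3t − (t−1) of the 10 are across; that first reaches 10 at t = 5, so at least 9 crossings are needed.
The safety rule pushes this higher. Following every safe sequence of crossings, the most of the 10 that can be at the upper station as the cable car arrives there on crossing 9 is 9 — never all 10.
So no plan with fewer than 11 crossings exists, and this one achieves 11:
1. 2 prisoners → the upper station.  (the lower station: 5G 3P; the upper station: 0G 2P)
2. 1 prisoner ← the lower station.  (the lower station: 5G 4P; the upper station: 0G 1P)
3. 3 prisoners → the upper station.  (the lower station: 5G 1P; the upper station: 0G 4P)
4. 1 prisoner ← the lower station.  (the lower station: 5G 2P; the upper station: 0G 3P)
5. 3 guards → the upper station.  (the lower station: 2G 2P; the upper station: 3G 3P)
6. 1 guard and 1 prisoner ← the lower station.  (the lower station: 3G 3P; the upper station: 2G 2P)
7. 3 guards → the upper station.  (the lower station: 0G 3P; the upper station: 5G 2P)
8. 1 prisoner ← the lower station.  (the lower station: 0G 4P; the upper station: 5G 1P)
9. 2 prisoners → the upper station.  (the lower station: 0G 2P; the upper station: 5G 3P)
10. 1 prisoner ← the lower station.  (the lower station: 0G 3P; the upper station: 5G 2P)
11. 3 prisoners → the upper station.  (the lower station: 0G 0P; the upper station: 5G 5P)

11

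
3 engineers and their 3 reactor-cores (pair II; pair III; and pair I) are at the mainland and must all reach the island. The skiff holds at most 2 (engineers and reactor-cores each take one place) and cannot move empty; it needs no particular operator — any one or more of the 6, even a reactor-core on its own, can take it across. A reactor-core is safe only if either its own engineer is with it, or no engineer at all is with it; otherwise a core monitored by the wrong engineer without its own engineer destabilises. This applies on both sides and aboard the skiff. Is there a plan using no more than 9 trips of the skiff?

No

Counting alone: each trip to the island takes at most 2 across and each return brings at least 1 back, so after t trips out (and t−1 returns) at most 2t − (t−1) of the 6 are across; that first reaches 6 at t = 5, so at least 9 crossings are needed.
The safety rule pushes this higher. Following every safe sequence of crossings, the most of the 6 that can be at the island as the skiff arrives there on crossing 9 is 5 — never all 6.
So the move cannot be finished within 9 crossings. (The shortest complete plan takes 11:)
1. engineer II and reactor-core II cross → the island.
2. engineer II crosses ← the mainland.
3. reactor-core I and reactor-core III cross → the island.
4. reactor-core II crosses ← the mainland.
5. engineer I and engineer III cross → the island.
6. engineer III and reactor-core III cross ← the mainland.
7. engineer II and engineer III cross → the island.
8. reactor-core I crosses ← the mainland.
9. reactor-core II and reactor-core III cross → the island.
10. engineer I crosses ← the mainland.
11. engineer I and reactor-core I cross → the island.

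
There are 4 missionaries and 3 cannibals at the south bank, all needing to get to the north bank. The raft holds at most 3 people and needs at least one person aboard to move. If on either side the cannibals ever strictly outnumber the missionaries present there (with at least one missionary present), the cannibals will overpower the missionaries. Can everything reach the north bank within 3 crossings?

Counting alone: each trip to the north bank takes at most 3 across and each return brings at least 1 back, so after t trips out (and t−1 returns) at most 3t − (t−1) of the 7 are across; that first reaches 7 at t = 3, so at least 5 crossings are needed.
Since 3 < 5, 3 crossings cannot be enough. (The shortest complete plan in fact takes 5:)
1. 3 cannibals → the north bank.  (the south bank: 4M 0C; the north bank: 0M 3C)
2. 1 cannibal ← the south bank.  (the south bank: 4M 1C; the north bank: 0M 2C)
3. 3 missionaries → the north bank.  (the south bank: 1M 1C; the north bank: 3M 2C)
4. 1 missionary ← the south bank.  (the south bank: 2M 1C; the north bank: 2M 2C)
5. 2 missionaries and 1 cannibal → the north bank.  (the south bank: 0M 0C; the north bank: 4M 3C)

No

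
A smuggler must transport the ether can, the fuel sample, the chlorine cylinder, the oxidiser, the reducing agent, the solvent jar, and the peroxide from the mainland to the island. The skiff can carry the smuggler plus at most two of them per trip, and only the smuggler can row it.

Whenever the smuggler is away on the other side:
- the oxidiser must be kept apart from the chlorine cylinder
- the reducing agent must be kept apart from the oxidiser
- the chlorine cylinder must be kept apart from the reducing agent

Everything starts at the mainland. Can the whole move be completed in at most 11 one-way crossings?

Yes — this plan uses 11 crossings (≤ 11):
1. Smuggler goes to the island with the chlorine cylinder and the oxidiser.  [the mainland: the ether can, the fuel sample, the peroxide, the reducing agent, the solvent jar | the island: the chlorine cylinder, the oxidiser]
2. Smuggler goes back to the mainland with the chlorine cylinder.  [the mainland: the chlorine cylinder, the ether can, the fuel sample, the peroxide, the reducing agent, the solvent jar | the island: the oxidiser]
3. Smuggler goes to the island with the chlorine cylinder and the ether can.  [the mainland: the fuel sample, the peroxide, the reducing agent, the solvent jar | the island: the chlorine cylinder, the ether can, the oxidiser]
4. Smuggler goes back to the mainland with the chlorine cylinder.  [the mainland: the chlorine cylinder, the fuel sample, the peroxide, the reducing agent, the solvent jar | the island: the ether can, the oxidiser]
5. Smuggler goes to the island with the chlorine cylinder and the fuel sample.  [the mainland: the peroxide, the reducing agent, the solvent jar | the island: the chlorine cylinder, the ether can, the fuel sample, the oxidiser]
6. Smuggler goes back to the mainland with the chlorine cylinder.  [the mainland: the chlorine cylinder, the peroxide, the reducing agent, the solvent jar | the island: the ether can, the fuel sample, the oxidiser]
7. Smuggler goes to the island with the chlorine cylinder and the solvent jar.  [the mainland: the peroxide, the reducing agent | the island: the chlorine cylinder, the ether can, the fuel sample, the oxidiser, the solvent jar]
8. Smuggler goes back to the mainland with the chlorine cylinder.  [the mainland: the chlorine cylinder, the peroxide, the reducing agent | the island: the ether can, the fuel sample, the oxidiser, the solvent jar]
9. Smuggler goes to the island with the chlorine cylinder and the peroxide.  [the mainland: the reducing agent | the island: the chlorine cylinder, the ether can, the fuel sample, the oxidiser, the peroxide, the solvent jar]
10. Smuggler goes back to the mainland with the chlorine cylinder.  [the mainland: the chlorine cylinder, the reducing agent | the island: the ether can, the fuel sample, the oxidiser, the peroxide, the solvent jar]
11. Smuggler goes to the island with the chlorine cylinder and the reducing agent.  [the mainland: — | the island: the chlorine cylinder, the ether can, the fuel sample, the oxidiser, the peroxide, the reducing agent, the solvent jar]

Yes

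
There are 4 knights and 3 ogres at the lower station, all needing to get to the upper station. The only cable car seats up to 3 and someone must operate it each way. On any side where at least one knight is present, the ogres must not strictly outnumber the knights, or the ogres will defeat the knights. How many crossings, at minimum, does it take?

Counting alone: each trip to the upper station takes at most 3 across and each return brings at least 1 back, so after t trips out (and t−1 returns) at most 3t − (t−1) of the 7 are across; that first reaches 7 at t = 3, so at least 5 crossings are needed.
The plan below uses exactly 5 crossings, so it is optimal:
1. 3 ogres → the upper station.  (the lower station: 4K 0O; the upper station: 0K 3O)
2. 1 ogre ← the lower station.  (the lower station: 4K 1O; the upper station: 0K 2O)
3. 3 knights → the upper station.  (the lower station: 1K 1O; the upper station: 3K 2O)
4. 1 knight ← the lower station.  (the lower station: 2K 1O; the upper station: 2K 2O)
5. 2 knights and 1 ogre → the upper station.  (the lower station: 0K 0O; the upper station: 4K 3O)

5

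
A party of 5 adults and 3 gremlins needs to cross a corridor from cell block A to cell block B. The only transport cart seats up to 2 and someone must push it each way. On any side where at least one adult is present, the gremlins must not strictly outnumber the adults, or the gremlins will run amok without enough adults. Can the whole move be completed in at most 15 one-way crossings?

Yes — this plan uses 13 crossings (≤ 15):
1. 2 gremlins → cell block B.  (cell block A: 5A 1G; cell block B: 0A 2G)
2. 1 gremlin ← cell block A.  (cell block A: 5A 2G; cell block B: 0A 1G)
3. 2 gremlins → cell block B.  (cell block A: 5A 0G; cell block B: 0A 3G)
4. 1 gremlin ← cell block A.  (cell block A: 5A 1G; cell block B: 0A 2G)
5. 2 adults → cell block B.  (cell block A: 3A 1G; cell block B: 2A 2G)
6. 1 gremlin ← cell block A.  (cell block A: 3A 2G; cell block B: 2A 1G)
7. 1 adult and 1 gremlin → cell block B.  (cell block A: 2A 1G; cell block B: 3A 2G)
8. 1 gremlin ← cell block A.  (cell block A: 2A 2G; cell block B: 3A 1G)
9. 2 gremlins → cell block B.  (cell block A: 2A 0G; cell block B: 3A 3G)
10. 1 gremlin ← cell block A.  (cell block A: 2A 1G; cell block B: 3A 2G)
11. 1 adult and 1 gremlin → cell block B.  (cell block A: 1A 0G; cell block B: 4A 3G)
12. 1 gremlin ← cell block A.  (cell block A: 1A 1G; cell block B: 4A 2G)
13. 1 adult and 1 gremlin → cell block B.  (cell block A: 0A 0G; cell block B: 5A 3G)

Yes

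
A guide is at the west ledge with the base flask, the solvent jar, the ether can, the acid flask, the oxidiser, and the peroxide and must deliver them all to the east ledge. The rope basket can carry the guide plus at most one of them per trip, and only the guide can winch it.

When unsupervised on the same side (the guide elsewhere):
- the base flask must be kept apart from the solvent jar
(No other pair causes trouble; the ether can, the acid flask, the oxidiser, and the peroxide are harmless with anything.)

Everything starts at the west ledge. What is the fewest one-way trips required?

Counting alone: the guide can take at most 1 across per trip to the east ledge, so moving all 6 needs at least 6 loaded trips out, with a return between consecutive ones — at least 11 crossings.
The plan below uses exactly 11 crossings, so it is optimal:
1. Guide goes to the east ledge with the base flask.  [the west ledge: the acid flask, the ether can, the oxidiser, the peroxide, the solvent jar | the east ledge: the base flask]
2. Guide goes back to the west ledge alone.  [the west ledge: the acid flask, the ether can, the oxidiser, the peroxide, the solvent jar | the east ledge: the base flask]
3. Guide goes to the east ledge with the ether can.  [the west ledge: the acid flask, the oxidiser, the peroxide, the solvent jar | the east ledge: the base flask, the ether can]
4. Guide goes back to the west ledge alone.  [the west ledge: the acid flask, the oxidiser, the peroxide, the solvent jar | the east ledge: the base flask, the ether can]
5. Guide goes to the east ledge with the acid flask.  [the west ledge: the oxidiser, the peroxide, the solvent jar | the east ledge: the acid flask, the base flask, the ether can]
6. Guide goes back to the west ledge alone.  [the west ledge: the oxidiser, the peroxide, the solvent jar | the east ledge: the acid flask, the base flask, the ether can]
7. Guide goes to the east ledge with the oxidiser.  [the west ledge: the peroxide, the solvent jar | the east ledge: the acid flask, the base flask, the ether can, the oxidiser]
8. Guide goes back to the west ledge alone.  [the west ledge: the peroxide, the solvent jar | the east ledge: the acid flask, the base flask, the ether can, the oxidiser]
9. Guide goes to the east ledge with the peroxide.  [the west ledge: the solvent jar | the east ledge: the acid flask, the base flask, the ether can, the oxidiser, the peroxide]
10. Guide goes back to the west ledge alone.  [the west ledge: the solvent jar | the east ledge: the acid flask, the base flask, the ether can, the oxidiser, the peroxide]
11. Guide goes to the east ledge with the solvent jar.  [the west ledge: — | the east ledge: the acid flask, the base flask, the ether can, the oxidiser, the peroxide, the solvent jar]

11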